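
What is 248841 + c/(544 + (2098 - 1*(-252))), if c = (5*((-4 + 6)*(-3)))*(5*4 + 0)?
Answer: 360072627/1447 ≈ 2.4884e+5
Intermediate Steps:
c = -600 (c = (5*(2*(-3)))*(20 + 0) = (5*(-6))*20 = -30*20 = -600)
248841 + c/(544 + (2098 - 1*(-252))) = 248841 - 600/(544 + (2098 - 1*(-252))) = 248841 - 600/(544 + (2098 + 252)) = 248841 - 600/(544 + 2350) = 248841 - 600/2894 = 248841 - 600*1/2894 = 248841 - 300/1447 = 360072627/1447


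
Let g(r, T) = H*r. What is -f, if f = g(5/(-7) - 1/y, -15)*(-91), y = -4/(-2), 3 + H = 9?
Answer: -663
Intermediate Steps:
H = 6 (H = -3 + 9 = 6)
y = 2 (y = -4*(-½) = 2)
g(r, T) = 6*r
f = 663 (f = (6*(5/(-7) - 1/2))*(-91) = (6*(5*(-⅐) - 1*½))*(-91) = (6*(-5/7 - ½))*(-91) = (6*(-17/14))*(-91) = -51/7*(-91) = 663)
-f = -1*663 = -663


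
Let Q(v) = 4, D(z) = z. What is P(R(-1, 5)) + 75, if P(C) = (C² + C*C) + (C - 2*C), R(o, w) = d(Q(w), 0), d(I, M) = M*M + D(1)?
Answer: 76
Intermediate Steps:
d(I, M) = 1 + M² (d(I, M) = M*M + 1 = M² + 1 = 1 + M²)
R(o, w) = 1 (R(o, w) = 1 + 0² = 1 + 0 = 1)
P(C) = -C + 2*C² (P(C) = (C² + C²) - C = 2*C² - C = -C + 2*C²)
P(R(-1, 5)) + 75 = 1*(-1 + 2*1) + 75 = 1*(-1 + 2) + 75 = 1*1 + 75 = 1 + 75 = 76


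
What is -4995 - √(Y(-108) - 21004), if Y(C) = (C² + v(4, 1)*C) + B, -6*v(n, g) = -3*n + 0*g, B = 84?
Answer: -4995 - 16*I*√37 ≈ -4995.0 - 97.324*I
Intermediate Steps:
v(n, g) = n/2 (v(n, g) = -(-3*n + 0*g)/6 = -(-3*n + 0)/6 = -(-1)*n/2 = n/2)
Y(C) = 84 + C² + 2*C (Y(C) = (C² + ((½)*4)*C) + 84 = (C² + 2*C) + 84 = 84 + C² + 2*C)
-4995 - √(Y(-108) - 21004) = -4995 - √((84 + (-108)² + 2*(-108)) - 21004) = -4995 - √((84 + 11664 - 216) - 21004) = -4995 - √(11532 - 21004) = -4995 - √(-9472) = -4995 - 16*I*√37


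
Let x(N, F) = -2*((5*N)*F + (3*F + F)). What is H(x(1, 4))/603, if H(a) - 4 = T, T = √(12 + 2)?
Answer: 4/603 + √14/603 ≈ 0.012839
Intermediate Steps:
T = √14 ≈ 3.7417
x(N, F) = -8*F - 10*F*N (x(N, F) = -2*(5*F*N + 4*F) = -2*(4*F + 5*F*N) = -8*F - 10*F*N)
H(a) = 4 + √14
H(x(1, 4))/603 = (4 + √14)/603 = (4 + √14)*(1/603) = 4/603 + √14/603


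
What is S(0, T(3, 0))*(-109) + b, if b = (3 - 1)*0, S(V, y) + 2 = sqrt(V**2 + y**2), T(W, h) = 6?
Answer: -436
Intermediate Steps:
S(V, y) = -2 + sqrt(V**2 + y**2)
b = 0 (b = 2*0 = 0)
S(0, T(3, 0))*(-109) + b = (-2 + sqrt(0**2 + 6**2))*(-109) + 0 = (-2 + sqrt(0 + 36))*(-109) + 0 = (-2 + sqrt(36))*(-109) + 0 = (-2 + 6)*(-109) + 0 = 4*(-109) + 0 = -436 + 0 = -436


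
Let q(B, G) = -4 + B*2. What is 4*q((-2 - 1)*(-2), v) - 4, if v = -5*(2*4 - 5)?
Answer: 28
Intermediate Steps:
v = -15 (v = -5*(8 - 5) = -5*3 = -15)
q(B, G) = -4 + 2*B
4*q((-2 - 1)*(-2), v) - 4 = 4*(-4 + 2*((-2 - 1)*(-2))) - 4 = 4*(-4 + 2*(-3*(-2))) - 4 = 4*(-4 + 2*6) - 4 = 4*(-4 + 12) - 4 = 4*8 - 4 = 32 - 4 = 28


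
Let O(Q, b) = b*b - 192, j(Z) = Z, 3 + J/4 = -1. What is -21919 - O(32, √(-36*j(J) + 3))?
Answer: -22306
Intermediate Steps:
J = -16 (J = -12 + 4*(-1) = -12 - 4 = -16)
O(Q, b) = -192 + b² (O(Q, b) = b² - 192 = -192 + b²)
-21919 - O(32, √(-36*j(J) + 3)) = -21919 - (-192 + (√(-36*(-16) + 3))²) = -21919 - (-192 + (√(576 + 3))²) = -21919 - (-192 + (√579)²) = -21919 - (-192 + 579) = -21919 - 1*387 = -21919 - 387 = -22306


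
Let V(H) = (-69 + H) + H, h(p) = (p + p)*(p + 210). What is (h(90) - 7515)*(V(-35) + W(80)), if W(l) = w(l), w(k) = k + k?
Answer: 976185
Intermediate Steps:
w(k) = 2*k
h(p) = 2*p*(210 + p) (h(p) = (2*p)*(210 + p) = 2*p*(210 + p))
V(H) = -69 + 2*H
W(l) = 2*l
(h(90) - 7515)*(V(-35) + W(80)) = (2*90*(210 + 90) - 7515)*((-69 + 2*(-35)) + 2*80) = (2*90*300 - 7515)*((-69 - 70) + 160) = (54000 - 7515)*(-139 + 160) = 46485*21 = 976185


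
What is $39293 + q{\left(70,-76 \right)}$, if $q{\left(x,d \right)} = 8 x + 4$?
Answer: $39857$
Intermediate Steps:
$q{\left(x,d \right)} = 4 + 8 x$
$39293 + q{\left(70,-76 \right)} = 39293 + \left(4 + 8 \cdot 70\right) = 39293 + \left(4 + 560\right) = 39293 + 564 = 39857$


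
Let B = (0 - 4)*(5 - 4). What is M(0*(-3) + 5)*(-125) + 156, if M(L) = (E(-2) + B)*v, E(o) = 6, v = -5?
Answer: 1406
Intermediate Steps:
B = -4 (B = -4*1 = -4)
M(L) = -10 (M(L) = (6 - 4)*(-5) = 2*(-5) = -10)
M(0*(-3) + 5)*(-125) + 156 = -10*(-125) + 156 = 1250 + 156 = 1406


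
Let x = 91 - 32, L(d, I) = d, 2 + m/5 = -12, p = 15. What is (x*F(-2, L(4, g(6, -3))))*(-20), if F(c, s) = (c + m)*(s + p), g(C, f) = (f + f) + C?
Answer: 1614240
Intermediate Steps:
m = -70 (m = -10 + 5*(-12) = -10 - 60 = -70)
g(C, f) = C + 2*f (g(C, f) = 2*f + C = C + 2*f)
F(c, s) = (-70 + c)*(15 + s) (F(c, s) = (c - 70)*(s + 15) = (-70 + c)*(15 + s))
x = 59
(x*F(-2, L(4, g(6, -3))))*(-20) = (59*(-1050 - 70*4 + 15*(-2) - 2*4))*(-20) = (59*(-1050 - 280 - 30 - 8))*(-20) = (59*(-1368))*(-20) = -80712*(-20) = 1614240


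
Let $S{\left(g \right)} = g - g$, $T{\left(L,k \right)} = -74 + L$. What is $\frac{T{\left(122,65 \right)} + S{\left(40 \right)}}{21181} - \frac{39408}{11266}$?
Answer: $- \frac{417080040}{119312573} \approx -3.4957$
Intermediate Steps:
$S{\left(g \right)} = 0$
$\frac{T{\left(122,65 \right)} + S{\left(40 \right)}}{21181} - \frac{39408}{11266} = \frac{\left(-74 + 122\right) + 0}{21181} - \frac{39408}{11266} = \left(48 + 0\right) \frac{1}{21181} - \frac{19704}{5633} = 48 \cdot \frac{1}{21181} - \frac{19704}{5633} = \frac{48}{21181} - \frac{19704}{5633} = - \frac{417080040}{119312573}$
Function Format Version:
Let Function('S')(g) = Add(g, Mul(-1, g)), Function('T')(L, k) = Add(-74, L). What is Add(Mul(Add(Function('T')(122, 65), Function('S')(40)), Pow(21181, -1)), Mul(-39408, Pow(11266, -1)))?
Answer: Rational(-417080040, 119312573) ≈ -3.4957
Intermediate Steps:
Function('S')(g) = 0
Add(Mul(Add(Function('T')(122, 65), Function('S')(40)), Pow(21181, -1)), Mul(-39408, Pow(11266, -1))) = Add(Mul(Add(Add(-74, 122), 0), Pow(21181, -1)), Mul(-39408, Pow(11266, -1))) = Add(Mul(Add(48, 0), Rational(1, 21181)), Mul(-39408, Rational(1, 11266))) = Add(Mul(48, Rational(1, 21181)), Rational(-19704, 5633)) = Add(Rational(48, 21181), Rational(-19704, 5633)) = Rational(-417080040, 119312573)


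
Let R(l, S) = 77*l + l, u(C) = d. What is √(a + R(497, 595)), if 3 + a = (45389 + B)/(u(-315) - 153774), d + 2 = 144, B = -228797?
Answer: √3573996801978/9602 ≈ 196.89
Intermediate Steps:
d = 142 (d = -2 + 144 = 142)
u(C) = 142
R(l, S) = 78*l
a = -17343/9602 (a = -3 + (45389 - 228797)/(142 - 153774) = -3 - 183408/(-153632) = -3 - 183408*(-1/153632) = -3 + 11463/9602 = -17343/9602 ≈ -1.8062)
√(a + R(497, 595)) = √(-17343/9602 + 78*497) = √(-17343/9602 + 38766) = √(372213789/9602) = √3573996801978/9602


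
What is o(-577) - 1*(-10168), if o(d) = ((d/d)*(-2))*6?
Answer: 10156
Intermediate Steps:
o(d) = -12 (o(d) = (1*(-2))*6 = -2*6 = -12)
o(-577) - 1*(-10168) = -12 - 1*(-10168) = -12 + 10168 = 10156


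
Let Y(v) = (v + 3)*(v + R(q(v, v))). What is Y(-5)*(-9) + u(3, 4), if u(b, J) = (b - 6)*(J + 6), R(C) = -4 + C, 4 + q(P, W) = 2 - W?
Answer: -138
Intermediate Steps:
q(P, W) = -2 - W (q(P, W) = -4 + (2 - W) = -2 - W)
u(b, J) = (-6 + b)*(6 + J)
Y(v) = -18 - 6*v (Y(v) = (v + 3)*(v + (-4 + (-2 - v))) = (3 + v)*(v + (-6 - v)) = (3 + v)*(-6) = -18 - 6*v)
Y(-5)*(-9) + u(3, 4) = (-18 - 6*(-5))*(-9) + (-36 - 6*4 + 6*3 + 4*3) = (-18 + 30)*(-9) + (-36 - 24 + 18 + 12) = 12*(-9) - 30 = -108 - 30 = -138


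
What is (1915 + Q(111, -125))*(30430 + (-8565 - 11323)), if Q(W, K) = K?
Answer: 18870180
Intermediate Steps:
(1915 + Q(111, -125))*(30430 + (-8565 - 11323)) = (1915 - 125)*(30430 + (-8565 - 11323)) = 1790*(30430 - 19888) = 1790*10542 = 18870180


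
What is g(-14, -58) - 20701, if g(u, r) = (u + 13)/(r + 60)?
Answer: -41403/2 ≈ -20702.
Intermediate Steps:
g(u, r) = (13 + u)/(60 + r)
g(-14, -58) - 20701 = (13 - 14)/(60 - 58) - 20701 = -1/2 - 20701 = (½)*(-1) - 20701 = -½ - 20701 = -41403/2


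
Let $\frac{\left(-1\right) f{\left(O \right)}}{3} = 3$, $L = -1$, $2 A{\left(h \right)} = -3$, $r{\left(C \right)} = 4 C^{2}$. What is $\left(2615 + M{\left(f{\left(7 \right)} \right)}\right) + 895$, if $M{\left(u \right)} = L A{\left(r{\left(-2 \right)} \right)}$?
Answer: $\frac{7023}{2} \approx 3511.5$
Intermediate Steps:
$A{\left(h \right)} = - \frac{3}{2}$ ($A{\left(h \right)} = \frac{1}{2} \left(-3\right) = - \frac{3}{2}$)
$f{\left(O \right)} = -9$ ($f{\left(O \right)} = \left(-3\right) 3 = -9$)
$M{\left(u \right)} = \frac{3}{2}$ ($M{\left(u \right)} = \left(-1\right) \left(- \frac{3}{2}\right) = \frac{3}{2}$)
$\left(2615 + M{\left(f{\left(7 \right)} \right)}\right) + 895 = \left(2615 + \frac{3}{2}\right) + 895 = \frac{5233}{2} + 895 = \frac{7023}{2}$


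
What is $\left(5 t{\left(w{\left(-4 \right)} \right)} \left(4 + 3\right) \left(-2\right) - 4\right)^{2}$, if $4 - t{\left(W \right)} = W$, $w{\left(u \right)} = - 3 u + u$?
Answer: $76176$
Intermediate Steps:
$w{\left(u \right)} = - 2 u$
$t{\left(W \right)} = 4 - W$
$\left(5 t{\left(w{\left(-4 \right)} \right)} \left(4 + 3\right) \left(-2\right) - 4\right)^{2} = \left(5 \left(4 - \left(-2\right) \left(-4\right)\right) \left(4 + 3\right) \left(-2\right) - 4\right)^{2} = \left(5 \left(4 - 8\right) 7 \left(-2\right) - 4\right)^{2} = \left(5 \left(4 - 8\right) \left(-14\right) - 4\right)^{2} = \left(5 \left(-4\right) \left(-14\right) - 4\right)^{2} = \left(\left(-20\right) \left(-14\right) - 4\right)^{2} = \left(280 - 4\right)^{2} = 276^{2} = 76176$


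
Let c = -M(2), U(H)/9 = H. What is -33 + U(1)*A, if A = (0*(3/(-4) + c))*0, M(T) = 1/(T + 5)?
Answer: -33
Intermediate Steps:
U(H) = 9*H
M(T) = 1/(5 + T)
c = -⅐ (c = -1/(5 + 2) = -1/7 = -1*⅐ = -⅐ ≈ -0.14286)
A = 0 (A = (0*(3/(-4) - ⅐))*0 = (0*(3*(-¼) - ⅐))*0 = (0*(-¾ - ⅐))*0 = (0*(-25/28))*0 = 0*0 = 0)
-33 + U(1)*A = -33 + (9*1)*0 = -33 + 9*0 = -33 + 0 = -33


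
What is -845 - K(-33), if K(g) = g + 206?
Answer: -1018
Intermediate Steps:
K(g) = 206 + g
-845 - K(-33) = -845 - (206 - 33) = -845 - 1*173 = -845 - 173 = -1018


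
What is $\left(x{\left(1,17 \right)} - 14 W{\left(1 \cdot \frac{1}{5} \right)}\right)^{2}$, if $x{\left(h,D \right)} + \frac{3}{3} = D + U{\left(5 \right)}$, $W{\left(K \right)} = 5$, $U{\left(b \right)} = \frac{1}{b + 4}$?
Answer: $\frac{235225}{81} \approx 2904.0$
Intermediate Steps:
$U{\left(b \right)} = \frac{1}{4 + b}$
$x{\left(h,D \right)} = - \frac{8}{9} + D$ ($x{\left(h,D \right)} = -1 + \left(D + \frac{1}{4 + 5}\right) = -1 + \left(D + \frac{1}{9}\right) = -1 + \left(\frac{1}{9} + D\right) = - \frac{8}{9} + D$)
$\left(x{\left(1,17 \right)} - 14 W{\left(1 \cdot \frac{1}{5} \right)}\right)^{2} = \left(\left(- \frac{8}{9} + 17\right) - 70\right)^{2} = \left(\frac{145}{9} - 70\right)^{2} = \left(- \frac{485}{9}\right)^{2} = \frac{235225}{81}$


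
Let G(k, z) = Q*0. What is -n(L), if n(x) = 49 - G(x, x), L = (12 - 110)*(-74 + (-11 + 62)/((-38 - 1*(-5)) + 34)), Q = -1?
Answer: -49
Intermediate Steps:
G(k, z) = 0 (G(k, z) = -1*0 = 0)
L = 2254 (L = -98*(-74 + 51/((-38 + 5) + 34)) = -98*(-74 + 51/(-33 + 34)) = -98*(-74 + 51/1) = -98*(-74 + 51*1) = -98*(-74 + 51) = -98*(-23) = 2254)
n(x) = 49 (n(x) = 49 - 1*0 = 49 + 0 = 49)
-n(L) = -1*49 = -49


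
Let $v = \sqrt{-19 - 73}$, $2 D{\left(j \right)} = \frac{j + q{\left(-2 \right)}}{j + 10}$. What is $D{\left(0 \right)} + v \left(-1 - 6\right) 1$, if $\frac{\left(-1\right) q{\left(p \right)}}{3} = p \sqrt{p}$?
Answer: $\frac{i \left(- 140 \sqrt{23} + 3 \sqrt{2}\right)}{10} \approx - 66.717 i$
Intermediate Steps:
$q{\left(p \right)} = - 3 p^{\frac{3}{2}}$ ($q{\left(p \right)} = - 3 p \sqrt{p} = - 3 p^{\frac{3}{2}}$)
$D{\left(j \right)} = \frac{j + 6 i \sqrt{2}}{2 \left(10 + j\right)}$ ($D{\left(j \right)} = \frac{\left(j - 3 \left(-2\right)^{\frac{3}{2}}\right) \frac{1}{j + 10}}{2} = \frac{\left(j - 3 \left(- 2 i \sqrt{2}\right)\right) \frac{1}{10 + j}}{2} = \frac{\left(j + 6 i \sqrt{2}\right) \frac{1}{10 + j}}{2} = \frac{\frac{1}{10 + j} \left(j + 6 i \sqrt{2}\right)}{2} = \frac{j + 6 i \sqrt{2}}{2 \left(10 + j\right)}$)
$v = 2 i \sqrt{23}$ ($v = \sqrt{-92} = 2 i \sqrt{23} \approx 9.5917 i$)
$D{\left(0 \right)} + v \left(-1 - 6\right) 1 = \frac{0 + 6 i \sqrt{2}}{2 \left(10 + 0\right)} + 2 i \sqrt{23} \left(-1 - 6\right) 1 = \frac{6 i \sqrt{2}}{2 \cdot 10} + 2 i \sqrt{23} \left(\left(-7\right) 1\right) = \frac{1}{2} \cdot \frac{1}{10} \cdot 6 i \sqrt{2} + 2 i \sqrt{23} \left(-7\right) = \frac{3 i \sqrt{2}}{10} - 14 i \sqrt{23} = - 14 i \sqrt{23} + \frac{3 i \sqrt{2}}{10}$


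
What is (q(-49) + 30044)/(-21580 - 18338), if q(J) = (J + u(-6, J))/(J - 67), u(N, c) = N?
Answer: -3485159/4630488 ≈ -0.75266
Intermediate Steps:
q(J) = (-6 + J)/(-67 + J) (q(J) = (J - 6)/(J - 67) = (-6 + J)/(-67 + J))
(q(-49) + 30044)/(-21580 - 18338) = ((-6 - 49)/(-67 - 49) + 30044)/(-21580 - 18338) = (-55/(-116) + 30044)/(-39918) = (-1/116*(-55) + 30044)*(-1/39918) = (55/116 + 30044)*(-1/39918) = (3485159/116)*(-1/39918) = -3485159/4630488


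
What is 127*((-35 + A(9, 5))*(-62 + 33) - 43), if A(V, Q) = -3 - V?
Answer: 167640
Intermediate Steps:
127*((-35 + A(9, 5))*(-62 + 33) - 43) = 127*((-35 + (-3 - 1*9))*(-62 + 33) - 43) = 127*((-35 + (-3 - 9))*(-29) - 43) = 127*((-35 - 12)*(-29) - 43) = 127*(-47*(-29) - 43) = 127*(1363 - 43) = 127*1320 = 167640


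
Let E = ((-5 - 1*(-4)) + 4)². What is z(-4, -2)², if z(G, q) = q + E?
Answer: 49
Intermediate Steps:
E = 9 (E = ((-5 + 4) + 4)² = (-1 + 4)² = 3² = 9)
z(G, q) = 9 + q (z(G, q) = q + 9 = 9 + q)
z(-4, -2)² = (9 - 2)² = 7² = 49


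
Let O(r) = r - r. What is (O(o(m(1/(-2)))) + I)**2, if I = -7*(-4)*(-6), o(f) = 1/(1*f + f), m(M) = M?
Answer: 28224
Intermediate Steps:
o(f) = 1/(2*f) (o(f) = 1/(f + f) = 1/(2*f))
O(r) = 0
I = -168 (I = 28*(-6) = -168)
(O(o(m(1/(-2)))) + I)**2 = (0 - 168)**2 = (-168)**2 = 28224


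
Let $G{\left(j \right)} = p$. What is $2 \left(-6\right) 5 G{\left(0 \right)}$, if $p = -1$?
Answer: $60$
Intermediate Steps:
$G{\left(j \right)} = -1$
$2 \left(-6\right) 5 G{\left(0 \right)} = 2 \left(-6\right) 5 \left(-1\right) = \left(-12\right) 5 \left(-1\right) = \left(-60\right) \left(-1\right) = 60$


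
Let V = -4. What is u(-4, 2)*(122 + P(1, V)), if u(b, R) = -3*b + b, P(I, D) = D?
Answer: 944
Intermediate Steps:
u(b, R) = -2*b
u(-4, 2)*(122 + P(1, V)) = (-2*(-4))*(122 - 4) = 8*118 = 944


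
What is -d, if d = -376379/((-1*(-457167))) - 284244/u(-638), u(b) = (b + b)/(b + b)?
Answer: 129947353127/457167 ≈ 2.8425e+5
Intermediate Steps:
u(b) = 1 (u(b) = (2*b)/((2*b)) = (2*b)*(1/(2*b)) = 1)
d = -129947353127/457167 (d = -376379/((-1*(-457167))) - 284244/1 = -376379/457167 - 284244*1 = -376379*1/457167 - 284244 = -376379/457167 - 284244 = -129947353127/457167 ≈ -2.8425e+5)
-d = -1*(-129947353127/457167) = 129947353127/457167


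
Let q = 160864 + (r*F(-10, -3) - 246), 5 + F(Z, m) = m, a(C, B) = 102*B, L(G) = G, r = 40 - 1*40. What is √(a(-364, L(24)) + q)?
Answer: √163066 ≈ 403.81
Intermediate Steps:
r = 0 (r = 40 - 40 = 0)
F(Z, m) = -5 + m
q = 160618 (q = 160864 + (0*(-5 - 3) - 246) = 160864 + (0*(-8) - 246) = 160864 + (0 - 246) = 160864 - 246 = 160618)
√(a(-364, L(24)) + q) = √(102*24 + 160618) = √(2448 + 160618) = √163066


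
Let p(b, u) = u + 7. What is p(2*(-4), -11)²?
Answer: 16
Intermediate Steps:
p(b, u) = 7 + u
p(2*(-4), -11)² = (7 - 11)² = (-4)² = 16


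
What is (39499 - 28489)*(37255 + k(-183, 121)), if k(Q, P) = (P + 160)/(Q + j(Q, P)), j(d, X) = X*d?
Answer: 1526270147915/3721 ≈ 4.1018e+8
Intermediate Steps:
k(Q, P) = (160 + P)/(Q + P*Q) (k(Q, P) = (P + 160)/(Q + P*Q) = (160 + P)/(Q + P*Q))
(39499 - 28489)*(37255 + k(-183, 121)) = (39499 - 28489)*(37255 + (160 + 121)/((-183)*(1 + 121))) = 11010*(37255 - 1/183*281/122) = 11010*(37255 - 1/183*1/122*281) = 11010*(37255 - 281/22326) = 11010*(831754849/22326) = 1526270147915/3721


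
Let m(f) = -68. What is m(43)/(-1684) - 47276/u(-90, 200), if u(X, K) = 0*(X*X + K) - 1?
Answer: 19903213/421 ≈ 47276.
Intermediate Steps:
u(X, K) = -1 (u(X, K) = 0*(X² + K) - 1 = 0*(K + X²) - 1 = 0 - 1 = -1)
m(43)/(-1684) - 47276/u(-90, 200) = -68/(-1684) - 47276/(-1) = -68*(-1/1684) - 47276*(-1) = 17/421 + 47276 = 19903213/421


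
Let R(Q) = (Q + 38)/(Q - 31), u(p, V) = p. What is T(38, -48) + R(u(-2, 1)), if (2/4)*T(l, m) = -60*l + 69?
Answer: -48654/11 ≈ -4423.1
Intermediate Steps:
R(Q) = (38 + Q)/(-31 + Q)
T(l, m) = 138 - 120*l (T(l, m) = 2*(-60*l + 69) = 2*(69 - 60*l) = 138 - 120*l)
T(38, -48) + R(u(-2, 1)) = (138 - 120*38) + (38 - 2)/(-31 - 2) = (138 - 4560) + 36/(-33) = -4422 - 1/33*36 = -4422 - 12/11 = -48654/11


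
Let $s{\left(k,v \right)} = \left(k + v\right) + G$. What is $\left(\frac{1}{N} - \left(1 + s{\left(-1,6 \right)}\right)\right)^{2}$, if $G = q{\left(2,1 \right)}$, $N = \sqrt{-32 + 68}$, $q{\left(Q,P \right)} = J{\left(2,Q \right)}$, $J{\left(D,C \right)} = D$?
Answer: $\frac{2209}{36} \approx 61.361$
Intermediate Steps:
$q{\left(Q,P \right)} = 2$
$N = 6$ ($N = \sqrt{36} = 6$)
$G = 2$
$s{\left(k,v \right)} = 2 + k + v$ ($s{\left(k,v \right)} = \left(k + v\right) + 2 = 2 + k + v$)
$\left(\frac{1}{N} - \left(1 + s{\left(-1,6 \right)}\right)\right)^{2} = \left(\frac{1}{6} - 8\right)^{2} = \left(- \frac{47}{6}\right)^{2} = \frac{2209}{36}$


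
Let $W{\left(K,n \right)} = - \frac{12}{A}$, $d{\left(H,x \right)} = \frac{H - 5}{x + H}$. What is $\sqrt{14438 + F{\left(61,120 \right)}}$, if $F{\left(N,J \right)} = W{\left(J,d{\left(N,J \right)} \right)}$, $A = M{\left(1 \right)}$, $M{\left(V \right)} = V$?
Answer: $\sqrt{14426} \approx 120.11$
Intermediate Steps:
$d{\left(H,x \right)} = \frac{-5 + H}{H + x}$
$A = 1$
$W{\left(K,n \right)} = -12$ ($W{\left(K,n \right)} = - \frac{12}{1} = \left(-12\right) 1 = -12$)
$F{\left(N,J \right)} = -12$
$\sqrt{14438 + F{\left(61,120 \right)}} = \sqrt{14438 - 12} = \sqrt{14426}$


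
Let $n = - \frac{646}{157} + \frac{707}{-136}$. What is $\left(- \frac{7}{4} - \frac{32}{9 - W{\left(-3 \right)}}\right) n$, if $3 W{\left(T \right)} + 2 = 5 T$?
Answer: $\frac{34401915}{939488} \approx 36.618$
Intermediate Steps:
$W{\left(T \right)} = - \frac{2}{3} + \frac{5 T}{3}$
$n = - \frac{198855}{21352}$ ($n = \left(-646\right) \frac{1}{157} + 707 \left(- \frac{1}{136}\right) = - \frac{646}{157} - \frac{707}{136} = - \frac{198855}{21352} \approx -9.3132$)
$\left(- \frac{7}{4} - \frac{32}{9 - W{\left(-3 \right)}}\right) n = \left(- \frac{7}{4} - \frac{32}{9 - \left(- \frac{2}{3} + \frac{5}{3} \left(-3\right)\right)}\right) \left(- \frac{198855}{21352}\right) = \left(\left(-7\right) \frac{1}{4} - \frac{32}{9 - \left(- \frac{2}{3} - 5\right)}\right) \left(- \frac{198855}{21352}\right) = \left(- \frac{7}{4} - \frac{32}{9 - - \frac{17}{3}}\right) \left(- \frac{198855}{21352}\right) = \left(- \frac{7}{4} - \frac{32}{9 + \frac{17}{3}}\right) \left(- \frac{198855}{21352}\right) = \left(- \frac{7}{4} - \frac{32}{\frac{44}{3}}\right) \left(- \frac{198855}{21352}\right) = \left(- \frac{7}{4} - \frac{24}{11}\right) \left(- \frac{198855}{21352}\right) = \left(- \frac{173}{44}\right) \left(- \frac{198855}{21352}\right) = \frac{34401915}{939488}$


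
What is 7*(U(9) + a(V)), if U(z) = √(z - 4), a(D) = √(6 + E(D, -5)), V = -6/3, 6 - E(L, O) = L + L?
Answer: 28 + 7*√5 ≈ 43.652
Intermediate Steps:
E(L, O) = 6 - 2*L (E(L, O) = 6 - (L + L) = 6 - 2*L)
V = -2 (V = -6*⅓ = -2)
a(D) = √(12 - 2*D) (a(D) = √(6 + (6 - 2*D)) = √(12 - 2*D))
U(z) = √(-4 + z)
7*(U(9) + a(V)) = 7*(√(-4 + 9) + √(12 - 2*(-2))) = 7*(√5 + √(12 + 4)) = 7*(√5 + √16) = 7*(√5 + 4) = 7*(4 + √5) = 28 + 7*√5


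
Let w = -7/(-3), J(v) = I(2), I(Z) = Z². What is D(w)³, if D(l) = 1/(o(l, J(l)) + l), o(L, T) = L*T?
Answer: 27/42875 ≈ 0.00062974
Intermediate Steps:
J(v) = 4 (J(v) = 2² = 4)
w = 7/3 (w = -7*(-⅓) = 7/3 ≈ 2.3333)
D(l) = 1/(5*l) (D(l) = 1/(l*4 + l) = 1/(4*l + l) = 1/(5*l))
D(w)³ = (1/(5*(7/3)))³ = ((⅕)*(3/7))³ = (3/35)³ = 27/42875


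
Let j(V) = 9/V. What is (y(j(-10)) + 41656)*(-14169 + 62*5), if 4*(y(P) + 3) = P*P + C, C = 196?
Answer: -231180329779/400 ≈ -5.7795e+8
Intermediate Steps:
y(P) = 46 + P²/4 (y(P) = -3 + (P*P + 196)/4 = -3 + (P² + 196)/4 = -3 + (196 + P²)/4 = -3 + (49 + P²/4) = 46 + P²/4)
(y(j(-10)) + 41656)*(-14169 + 62*5) = ((46 + (9/(-10))²/4) + 41656)*(-14169 + 62*5) = ((46 + (9*(-⅒))²/4) + 41656)*(-14169 + 310) = ((46 + (-9/10)²/4) + 41656)*(-13859) = ((46 + (¼)*(81/100)) + 41656)*(-13859) = ((46 + 81/400) + 41656)*(-13859) = (18481/400 + 41656)*(-13859) = (16680881/400)*(-13859) = -231180329779/400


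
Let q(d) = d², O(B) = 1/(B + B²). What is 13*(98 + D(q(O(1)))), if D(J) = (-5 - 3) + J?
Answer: 4693/4 ≈ 1173.3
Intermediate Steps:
D(J) = -8 + J
13*(98 + D(q(O(1)))) = 13*(98 + (-8 + (1/(1*(1 + 1)))²)) = 13*(98 + (-8 + (1/2)²)) = 13*(98 + (-8 + (1*(½))²)) = 13*(98 + (-8 + (½)²)) = 13*(98 + (-8 + ¼)) = 13*(98 - 31/4) = 13*(361/4) = 4693/4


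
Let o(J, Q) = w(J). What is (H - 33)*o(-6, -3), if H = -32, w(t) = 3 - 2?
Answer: -65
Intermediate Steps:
w(t) = 1
o(J, Q) = 1
(H - 33)*o(-6, -3) = (-32 - 33)*1 = -65*1 = -65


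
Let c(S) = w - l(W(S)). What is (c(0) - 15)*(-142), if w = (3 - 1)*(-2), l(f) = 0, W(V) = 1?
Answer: 2698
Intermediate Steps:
w = -4 (w = 2*(-2) = -4)
c(S) = -4 (c(S) = -4 - 1*0 = -4 + 0 = -4)
(c(0) - 15)*(-142) = (-4 - 15)*(-142) = -19*(-142) = 2698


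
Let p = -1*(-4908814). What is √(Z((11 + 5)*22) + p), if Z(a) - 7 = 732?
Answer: √4909553 ≈ 2215.8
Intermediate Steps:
Z(a) = 739 (Z(a) = 7 + 732 = 739)
p = 4908814
√(Z((11 + 5)*22) + p) = √(739 + 4908814) = √4909553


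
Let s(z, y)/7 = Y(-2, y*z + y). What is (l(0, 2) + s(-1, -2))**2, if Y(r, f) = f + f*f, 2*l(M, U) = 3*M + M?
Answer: 0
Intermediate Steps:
l(M, U) = 2*M (l(M, U) = (3*M + M)/2 = (4*M)/2 = 2*M)
Y(r, f) = f + f**2
s(z, y) = 7*(y + y*z)*(1 + y + y*z) (s(z, y) = 7*((y*z + y)*(1 + (y*z + y))) = 7*((y + y*z)*(1 + (y + y*z))) = 7*((y + y*z)*(1 + y + y*z)) = 7*(y + y*z)*(1 + y + y*z))
(l(0, 2) + s(-1, -2))**2 = (2*0 + 7*(-2)*(1 - 1)*(1 - 2*(1 - 1)))**2 = (0 + 7*(-2)*0*(1 - 2*0))**2 = (0 + 7*(-2)*0*(1 + 0))**2 = (0 + 7*(-2)*0*1)**2 = (0 + 0)**2 = 0**2 = 0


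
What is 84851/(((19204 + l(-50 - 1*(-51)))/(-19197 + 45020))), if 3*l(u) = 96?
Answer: 313015339/2748 ≈ 1.1391e+5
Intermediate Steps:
l(u) = 32 (l(u) = (⅓)*96 = 32)
84851/(((19204 + l(-50 - 1*(-51)))/(-19197 + 45020))) = 84851/(((19204 + 32)/(-19197 + 45020))) = 84851/((19236/25823)) = 84851/((19236*(1/25823))) = 84851/(2748/3689) = 84851*(3689/2748) = 313015339/2748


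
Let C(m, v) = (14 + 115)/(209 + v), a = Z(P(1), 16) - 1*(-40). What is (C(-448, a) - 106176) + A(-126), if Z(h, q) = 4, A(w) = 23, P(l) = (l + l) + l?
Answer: -26856580/253 ≈ -1.0615e+5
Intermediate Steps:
P(l) = 3*l (P(l) = 2*l + l = 3*l)
a = 44 (a = 4 - 1*(-40) = 4 + 40 = 44)
C(m, v) = 129/(209 + v)
(C(-448, a) - 106176) + A(-126) = (129/(209 + 44) - 106176) + 23 = (129/253 - 106176) + 23 = -26862399/253 + 23 = -26856580/253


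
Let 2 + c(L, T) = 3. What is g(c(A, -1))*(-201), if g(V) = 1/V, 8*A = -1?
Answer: -201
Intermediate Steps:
A = -1/8 (A = (1/8)*(-1) = -1/8 ≈ -0.12500)
c(L, T) = 1 (c(L, T) = -2 + 3 = 1)
g(c(A, -1))*(-201) = -201/1 = 1*(-201) = -201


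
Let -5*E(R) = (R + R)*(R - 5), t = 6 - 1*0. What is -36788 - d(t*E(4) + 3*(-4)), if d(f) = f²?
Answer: -919844/25 ≈ -36794.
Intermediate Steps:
t = 6 (t = 6 + 0 = 6)
E(R) = -2*R*(-5 + R)/5 (E(R) = -(R + R)*(R - 5)/5 = -2*R*(-5 + R)/5)
-36788 - d(t*E(4) + 3*(-4)) = -36788 - (6*((⅖)*4*(5 - 1*4)) + 3*(-4))² = -36788 - (6*((⅖)*4*(5 - 4)) - 12)² = -36788 - (6*((⅖)*4*1) - 12)² = -36788 - (6*(8/5) - 12)² = -36788 - (48/5 - 12)² = -36788 - (-12/5)² = -36788 - 1*144/25 = -36788 - 144/25 = -919844/25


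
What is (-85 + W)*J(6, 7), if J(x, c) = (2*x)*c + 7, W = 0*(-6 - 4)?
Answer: -7735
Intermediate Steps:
W = 0 (W = 0*(-10) = 0)
J(x, c) = 7 + 2*c*x (J(x, c) = 2*c*x + 7 = 7 + 2*c*x)
(-85 + W)*J(6, 7) = (-85 + 0)*(7 + 2*7*6) = -85*(7 + 84) = -85*91 = -7735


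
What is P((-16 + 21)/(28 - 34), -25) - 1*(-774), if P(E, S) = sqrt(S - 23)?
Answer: 774 + 4*I*sqrt(3) ≈ 774.0 + 6.9282*I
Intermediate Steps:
P(E, S) = sqrt(-23 + S)
P((-16 + 21)/(28 - 34), -25) - 1*(-774) = sqrt(-23 - 25) - 1*(-774) = sqrt(-48) + 774 = 4*I*sqrt(3) + 774 = 774 + 4*I*sqrt(3)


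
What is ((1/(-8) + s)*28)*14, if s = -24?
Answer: -9457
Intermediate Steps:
((1/(-8) + s)*28)*14 = ((1/(-8) - 24)*28)*14 = ((-⅛ - 24)*28)*14 = -193/8*28*14 = -1351/2*14 = -9457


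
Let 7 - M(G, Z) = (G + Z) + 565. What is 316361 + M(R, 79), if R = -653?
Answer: 316377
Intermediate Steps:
M(G, Z) = -558 - G - Z (M(G, Z) = 7 - ((G + Z) + 565) = 7 - (565 + G + Z) = 7 + (-565 - G - Z) = -558 - G - Z)
316361 + M(R, 79) = 316361 + (-558 - 1*(-653) - 1*79) = 316361 + (-558 + 653 - 79) = 316361 + 16 = 316377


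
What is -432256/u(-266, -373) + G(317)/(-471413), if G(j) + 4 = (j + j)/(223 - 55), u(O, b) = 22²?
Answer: -389017549999/435585612 ≈ -893.09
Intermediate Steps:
u(O, b) = 484
G(j) = -4 + j/84 (G(j) = -4 + (j + j)/(223 - 55) = -4 + (2*j)/168 = -4 + (2*j)*(1/168) = -4 + j/84)
-432256/u(-266, -373) + G(317)/(-471413) = -432256/484 + (-4 + (1/84)*317)/(-471413) = -432256*1/484 + (-4 + 317/84)*(-1/471413) = -9824/11 - 19/84*(-1/471413) = -9824/11 + 19/39598692 = -389017549999/435585612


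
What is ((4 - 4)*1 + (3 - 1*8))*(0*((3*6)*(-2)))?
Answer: 0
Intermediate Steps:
((4 - 4)*1 + (3 - 1*8))*(0*((3*6)*(-2))) = (0*1 + (3 - 8))*(0*(18*(-2))) = (0 - 5)*(0*(-36)) = -5*0 = 0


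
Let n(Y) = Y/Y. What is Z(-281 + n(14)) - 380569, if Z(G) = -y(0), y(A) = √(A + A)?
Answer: -380569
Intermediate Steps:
n(Y) = 1
y(A) = √2*√A (y(A) = √(2*A) = √2*√A)
Z(G) = 0 (Z(G) = -√2*√0 = -√2*0 = -1*0 = 0)
Z(-281 + n(14)) - 380569 = 0 - 380569 = -380569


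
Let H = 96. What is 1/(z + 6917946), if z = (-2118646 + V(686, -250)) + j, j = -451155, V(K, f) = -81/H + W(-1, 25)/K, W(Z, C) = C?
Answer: 10976/47725230659 ≈ 2.2998e-7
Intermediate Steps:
V(K, f) = -27/32 + 25/K (V(K, f) = -81/96 + 25/K = -81*1/96 + 25/K = -27/32 + 25/K)
z = -28206144637/10976 (z = (-2118646 + (-27/32 + 25/686)) - 451155 = (-2118646 - 8861/10976) - 451155 = -23254267357/10976 - 451155 = -28206144637/10976 ≈ -2.5698e+6)
1/(z + 6917946) = 1/(-28206144637/10976 + 6917946) = 1/(47725230659/10976) = 10976/47725230659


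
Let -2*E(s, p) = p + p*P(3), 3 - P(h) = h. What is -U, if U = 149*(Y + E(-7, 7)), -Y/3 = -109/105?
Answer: 4023/70 ≈ 57.471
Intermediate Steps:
P(h) = 3 - h
E(s, p) = -p/2 (E(s, p) = -(p + p*(3 - 1*3))/2 = -(p + p*(3 - 3))/2 = -(p + p*0)/2 = -(p + 0)/2 = -p/2)
Y = 109/35 (Y = -(-327)/105 = -3*(-109/105) = 109/35 ≈ 3.1143)
U = -4023/70 (U = 149*(109/35 - ½*7) = 149*(109/35 - 7/2) = 149*(-27/70) = -4023/70 ≈ -57.471)
-U = -1*(-4023/70) = 4023/70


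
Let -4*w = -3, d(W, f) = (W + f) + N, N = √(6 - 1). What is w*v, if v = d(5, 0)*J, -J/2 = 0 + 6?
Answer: -45 - 9*√5 ≈ -65.125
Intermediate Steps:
N = √5 ≈ 2.2361
J = -12 (J = -2*(0 + 6) = -2*6 = -12)
d(W, f) = W + f + √5 (d(W, f) = (W + f) + √5 = W + f + √5)
w = ¾ (w = -¼*(-3) = ¾ ≈ 0.75000)
v = -60 - 12*√5 (v = (5 + 0 + √5)*(-12) = (5 + √5)*(-12) = -60 - 12*√5 ≈ -86.833)
w*v = 3*(-60 - 12*√5)/4 = -45 - 9*√5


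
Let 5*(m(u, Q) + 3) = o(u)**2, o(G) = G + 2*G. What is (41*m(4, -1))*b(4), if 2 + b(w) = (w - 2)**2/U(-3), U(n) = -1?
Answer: -31734/5 ≈ -6346.8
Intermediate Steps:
o(G) = 3*G
b(w) = -2 - (-2 + w)**2 (b(w) = -2 + (w - 2)**2/(-1) = -2 + (-2 + w)**2*(-1) = -2 - (-2 + w)**2)
m(u, Q) = -3 + 9*u**2/5 (m(u, Q) = -3 + (3*u)**2/5 = -3 + (9*u**2)/5 = -3 + 9*u**2/5)
(41*m(4, -1))*b(4) = (41*(-3 + (9/5)*4**2))*(-2 - (-2 + 4)**2) = (41*(-3 + (9/5)*16))*(-2 - 1*2**2) = (41*(-3 + 144/5))*(-2 - 1*4) = (41*(129/5))*(-2 - 4) = (5289/5)*(-6) = -31734/5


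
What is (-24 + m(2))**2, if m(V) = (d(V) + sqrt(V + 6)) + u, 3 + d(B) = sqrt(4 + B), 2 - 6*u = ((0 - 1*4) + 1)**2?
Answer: (-169 + 6*sqrt(6) + 12*sqrt(2))**2/36 ≈ 523.89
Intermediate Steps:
u = -7/6 (u = 1/3 - ((0 - 1*4) + 1)**2/6 = 1/3 - ((0 - 4) + 1)**2/6 = 1/3 - (-4 + 1)**2/6 = 1/3 - 1/6*(-3)**2 = 1/3 - 1/6*9 = 1/3 - 3/2 = -7/6 ≈ -1.1667)
d(B) = -3 + sqrt(4 + B)
m(V) = -25/6 + sqrt(4 + V) + sqrt(6 + V) (m(V) = ((-3 + sqrt(4 + V)) + sqrt(V + 6)) - 7/6 = ((-3 + sqrt(4 + V)) + sqrt(6 + V)) - 7/6 = (-3 + sqrt(4 + V) + sqrt(6 + V)) - 7/6 = -25/6 + sqrt(4 + V) + sqrt(6 + V))
(-24 + m(2))**2 = (-24 + (-25/6 + sqrt(4 + 2) + sqrt(6 + 2)))**2 = (-24 + (-25/6 + sqrt(6) + sqrt(8)))**2 = (-24 + (-25/6 + sqrt(6) + 2*sqrt(2)))**2 = (-169/6 + sqrt(6) + 2*sqrt(2))**2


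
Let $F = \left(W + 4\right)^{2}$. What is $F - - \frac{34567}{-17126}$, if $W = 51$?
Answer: $\frac{51771583}{17126} \approx 3023.0$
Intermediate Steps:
$F = 3025$ ($F = \left(51 + 4\right)^{2} = 55^{2} = 3025$)
$F - - \frac{34567}{-17126} = 3025 - - \frac{34567}{-17126} = 3025 - \left(-34567\right) \left(- \frac{1}{17126}\right) = 3025 - \frac{34567}{17126} = \frac{51771583}{17126}$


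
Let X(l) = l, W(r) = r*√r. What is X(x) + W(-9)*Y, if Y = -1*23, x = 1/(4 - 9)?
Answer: -⅕ + 621*I ≈ -0.2 + 621.0*I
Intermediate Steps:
W(r) = r^(3/2)
x = -⅕ (x = 1/(-5) = -⅕ ≈ -0.20000)
Y = -23
X(x) + W(-9)*Y = -⅕ + (-9)^(3/2)*(-23) = -⅕ - 27*I*(-23) = -⅕ + 621*I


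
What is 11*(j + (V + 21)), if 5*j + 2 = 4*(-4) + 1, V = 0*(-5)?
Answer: 968/5 ≈ 193.60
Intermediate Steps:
V = 0
j = -17/5 (j = -⅖ + (4*(-4) + 1)/5 = -⅖ + (-16 + 1)/5 = -⅖ + (⅕)*(-15) = -⅖ - 3 = -17/5 ≈ -3.4000)
11*(j + (V + 21)) = 11*(-17/5 + (0 + 21)) = 11*(-17/5 + 21) = 11*(88/5) = 968/5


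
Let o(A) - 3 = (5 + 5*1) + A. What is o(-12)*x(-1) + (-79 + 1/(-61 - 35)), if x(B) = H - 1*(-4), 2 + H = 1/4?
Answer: -7369/96 ≈ -76.760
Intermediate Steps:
H = -7/4 (H = -2 + 1/4 = -7/4 ≈ -1.7500)
o(A) = 13 + A (o(A) = 3 + ((5 + 5*1) + A) = 3 + ((5 + 5) + A) = 3 + (10 + A) = 13 + A)
x(B) = 9/4 (x(B) = -7/4 - 1*(-4) = -7/4 + 4 = 9/4)
o(-12)*x(-1) + (-79 + 1/(-61 - 35)) = (13 - 12)*(9/4) + (-79 + 1/(-61 - 35)) = 1*(9/4) + (-79 + 1/(-96)) = 9/4 + (-79 - 1/96) = 9/4 - 7585/96 = -7369/96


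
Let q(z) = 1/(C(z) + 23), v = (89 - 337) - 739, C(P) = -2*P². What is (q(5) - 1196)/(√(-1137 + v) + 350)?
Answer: -5651275/1682424 + 32293*I*√59/560808 ≈ -3.359 + 0.4423*I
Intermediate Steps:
v = -987 (v = -248 - 739 = -987)
q(z) = 1/(23 - 2*z²) (q(z) = 1/(-2*z² + 23) = 1/(23 - 2*z²))
(q(5) - 1196)/(√(-1137 + v) + 350) = (-1/(-23 + 2*5²) - 1196)/(√(-1137 - 987) + 350) = (-1/(-23 + 2*25) - 1196)/(√(-2124) + 350) = (-1/(-23 + 50) - 1196)/(6*I*√59 + 350) = (-1/27 - 1196)/(350 + 6*I*√59) = -32293/(27*(350 + 6*I*√59))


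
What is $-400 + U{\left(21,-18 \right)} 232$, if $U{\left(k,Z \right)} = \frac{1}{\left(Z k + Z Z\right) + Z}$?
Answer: $- \frac{3629}{9} \approx -403.22$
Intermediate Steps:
$U{\left(k,Z \right)} = \frac{1}{Z + Z^{2} + Z k}$ ($U{\left(k,Z \right)} = \frac{1}{\left(Z k + Z^{2}\right) + Z} = \frac{1}{\left(Z^{2} + Z k\right) + Z} = \frac{1}{Z + Z^{2} + Z k}$)
$-400 + U{\left(21,-18 \right)} 232 = -400 + \frac{1}{\left(-18\right) \left(1 - 18 + 21\right)} 232 = -400 + - \frac{1}{18 \cdot 4} \cdot 232 = -400 + \left(- \frac{1}{18}\right) \frac{1}{4} \cdot 232 = -400 - \frac{29}{9} = - \frac{3629}{9}$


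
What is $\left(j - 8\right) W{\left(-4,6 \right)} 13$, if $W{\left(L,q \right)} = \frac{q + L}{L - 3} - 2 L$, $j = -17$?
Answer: $- \frac{17550}{7} \approx -2507.1$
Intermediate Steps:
$W{\left(L,q \right)} = - 2 L + \frac{L + q}{-3 + L}$ ($W{\left(L,q \right)} = \frac{L + q}{-3 + L} - 2 L = - 2 L + \frac{L + q}{-3 + L}$)
$\left(j - 8\right) W{\left(-4,6 \right)} 13 = \left(-17 - 8\right) \frac{6 - 2 \left(-4\right)^{2} + 7 \left(-4\right)}{-3 - 4} \cdot 13 = - 25 \frac{6 - 32 - 28}{-7} \cdot 13 = - 25 \left(- \frac{6 - 32 - 28}{7}\right) 13 = - 25 \left(\left(- \frac{1}{7}\right) \left(-54\right)\right) 13 = \left(-25\right) \frac{54}{7} \cdot 13 = \left(- \frac{1350}{7}\right) 13 = - \frac{17550}{7}$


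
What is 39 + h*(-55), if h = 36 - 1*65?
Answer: 1634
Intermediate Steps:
h = -29 (h = 36 - 65 = -29)
39 + h*(-55) = 39 - 29*(-55) = 39 + 1595 = 1634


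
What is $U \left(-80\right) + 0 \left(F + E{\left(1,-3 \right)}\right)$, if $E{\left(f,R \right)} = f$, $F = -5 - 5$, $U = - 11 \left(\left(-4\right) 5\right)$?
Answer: $-17600$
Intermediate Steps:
$U = 220$ ($U = \left(-11\right) \left(-20\right) = 220$)
$F = -10$ ($F = -5 - 5 = -10$)
$U \left(-80\right) + 0 \left(F + E{\left(1,-3 \right)}\right) = 220 \left(-80\right) + 0 \left(-10 + 1\right) = -17600 + 0 \left(-9\right) = -17600 + 0 = -17600$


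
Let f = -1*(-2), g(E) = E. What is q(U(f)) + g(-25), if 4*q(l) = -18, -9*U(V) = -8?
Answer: -59/2 ≈ -29.500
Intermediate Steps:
f = 2
U(V) = 8/9 (U(V) = -⅑*(-8) = 8/9)
q(l) = -9/2 (q(l) = (¼)*(-18) = -9/2)
q(U(f)) + g(-25) = -9/2 - 25 = -59/2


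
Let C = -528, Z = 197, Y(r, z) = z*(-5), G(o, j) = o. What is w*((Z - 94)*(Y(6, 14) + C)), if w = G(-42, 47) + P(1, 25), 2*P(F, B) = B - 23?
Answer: 2525354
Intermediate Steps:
Y(r, z) = -5*z
P(F, B) = -23/2 + B/2 (P(F, B) = (B - 23)/2 = (-23 + B)/2 = -23/2 + B/2)
w = -41 (w = -42 + (-23/2 + (½)*25) = -42 + (-23/2 + 25/2) = -42 + 1 = -41)
w*((Z - 94)*(Y(6, 14) + C)) = -41*(197 - 94)*(-5*14 - 528) = -4223*(-70 - 528) = -4223*(-598) = -41*(-61594) = 2525354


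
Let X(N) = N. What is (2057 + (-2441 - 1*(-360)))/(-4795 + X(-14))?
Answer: 8/1603 ≈ 0.0049906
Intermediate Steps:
(2057 + (-2441 - 1*(-360)))/(-4795 + X(-14)) = (2057 + (-2441 - 1*(-360)))/(-4795 - 14) = (2057 + (-2441 + 360))/(-4809) = (2057 - 2081)*(-1/4809) = -24*(-1/4809) = 8/1603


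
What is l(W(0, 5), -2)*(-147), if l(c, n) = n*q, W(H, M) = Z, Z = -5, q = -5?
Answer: -1470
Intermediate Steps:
W(H, M) = -5
l(c, n) = -5*n (l(c, n) = n*(-5) = -5*n)
l(W(0, 5), -2)*(-147) = -5*(-2)*(-147) = 10*(-147) = -1470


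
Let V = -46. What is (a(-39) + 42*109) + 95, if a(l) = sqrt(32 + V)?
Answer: 4673 + I*sqrt(14) ≈ 4673.0 + 3.7417*I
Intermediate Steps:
a(l) = I*sqrt(14) (a(l) = sqrt(32 - 46) = sqrt(-14) = I*sqrt(14))
(a(-39) + 42*109) + 95 = (I*sqrt(14) + 42*109) + 95 = (I*sqrt(14) + 4578) + 95 = (4578 + I*sqrt(14)) + 95 = 4673 + I*sqrt(14)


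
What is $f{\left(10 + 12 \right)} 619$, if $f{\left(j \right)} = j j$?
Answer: $299596$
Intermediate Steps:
$f{\left(j \right)} = j^{2}$
$f{\left(10 + 12 \right)} 619 = \left(10 + 12\right)^{2} \cdot 619 = 22^{2} \cdot 619 = 484 \cdot 619 = 299596$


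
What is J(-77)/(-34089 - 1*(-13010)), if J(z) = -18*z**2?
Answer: 106722/21079 ≈ 5.0630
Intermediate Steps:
J(-77)/(-34089 - 1*(-13010)) = (-18*(-77)**2)/(-34089 - 1*(-13010)) = (-18*5929)/(-34089 + 13010) = -106722/(-21079) = -106722*(-1/21079) = 106722/21079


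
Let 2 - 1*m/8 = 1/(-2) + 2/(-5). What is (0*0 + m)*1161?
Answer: 134676/5 ≈ 26935.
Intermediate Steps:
m = 116/5 (m = 16 - 8*(1/(-2) + 2/(-5)) = 16 - 8*(1*(-1/2) + 2*(-1/5)) = 16 - 8*(-1/2 - 2/5) = 16 - 8*(-9/10) = 16 + 36/5 = 116/5 ≈ 23.200)
(0*0 + m)*1161 = (0*0 + 116/5)*1161 = (0 + 116/5)*1161 = (116/5)*1161 = 134676/5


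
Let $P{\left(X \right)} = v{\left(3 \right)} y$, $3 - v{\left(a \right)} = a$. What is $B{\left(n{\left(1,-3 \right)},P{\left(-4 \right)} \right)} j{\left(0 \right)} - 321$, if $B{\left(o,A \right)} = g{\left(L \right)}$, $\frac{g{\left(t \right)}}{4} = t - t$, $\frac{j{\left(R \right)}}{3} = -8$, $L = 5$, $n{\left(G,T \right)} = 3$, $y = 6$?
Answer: $-321$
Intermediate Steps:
$v{\left(a \right)} = 3 - a$
$P{\left(X \right)} = 0$ ($P{\left(X \right)} = \left(3 - 3\right) 6 = 0 \cdot 6 = 0$)
$j{\left(R \right)} = -24$ ($j{\left(R \right)} = 3 \left(-8\right) = -24$)
$g{\left(t \right)} = 0$ ($g{\left(t \right)} = 4 \left(t - t\right) = 4 \cdot 0 = 0$)
$B{\left(o,A \right)} = 0$
$B{\left(n{\left(1,-3 \right)},P{\left(-4 \right)} \right)} j{\left(0 \right)} - 321 = 0 \left(-24\right) - 321 = 0 - 321 = -321$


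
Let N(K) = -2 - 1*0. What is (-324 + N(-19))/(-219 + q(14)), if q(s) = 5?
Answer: 163/107 ≈ 1.5234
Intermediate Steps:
N(K) = -2 (N(K) = -2 + 0 = -2)
(-324 + N(-19))/(-219 + q(14)) = (-324 - 2)/(-219 + 5) = -326/(-214) = -326*(-1/214) = 163/107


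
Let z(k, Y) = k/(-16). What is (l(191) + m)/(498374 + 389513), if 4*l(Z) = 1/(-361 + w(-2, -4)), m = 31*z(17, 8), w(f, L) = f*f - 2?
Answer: -189197/5100022928 ≈ -3.7097e-5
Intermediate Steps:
z(k, Y) = -k/16 (z(k, Y) = k*(-1/16) = -k/16)
w(f, L) = -2 + f² (w(f, L) = f² - 2 = -2 + f²)
m = -527/16 (m = 31*(-1/16*17) = 31*(-17/16) = -527/16 ≈ -32.938)
l(Z) = -1/1436 (l(Z) = 1/(4*(-361 + (-2 + (-2)²))) = 1/(4*(-361 + (-2 + 4))) = 1/(4*(-361 + 2)) = (¼)/(-359) = (¼)*(-1/359) = -1/1436)
(l(191) + m)/(498374 + 389513) = (-1/1436 - 527/16)/(498374 + 389513) = -189197/5744/887887 = -189197/5744*1/887887 = -189197/5100022928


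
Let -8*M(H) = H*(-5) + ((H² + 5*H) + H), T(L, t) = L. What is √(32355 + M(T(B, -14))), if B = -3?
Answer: √129417/2 ≈ 179.87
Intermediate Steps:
M(H) = -H/8 - H²/8 (M(H) = -(H*(-5) + ((H² + 5*H) + H))/8 = -(-5*H + (H² + 6*H))/8 = -(H + H²)/8 = -H/8 - H²/8)
√(32355 + M(T(B, -14))) = √(32355 - ⅛*(-3)*(1 - 3)) = √(32355 - ⅛*(-3)*(-2)) = √(32355 - ¾) = √(129417/4) = √129417/2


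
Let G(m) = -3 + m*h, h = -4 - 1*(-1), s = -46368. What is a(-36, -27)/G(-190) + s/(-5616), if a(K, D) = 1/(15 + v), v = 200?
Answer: 13084483/1584765 ≈ 8.2564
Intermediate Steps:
h = -3 (h = -4 + 1 = -3)
a(K, D) = 1/215 (a(K, D) = 1/(15 + 200) = 1/215)
G(m) = -3 - 3*m (G(m) = -3 + m*(-3) = -3 - 3*m)
a(-36, -27)/G(-190) + s/(-5616) = 1/(215*(-3 - 3*(-190))) - 46368/(-5616) = 1/(215*(-3 + 570)) - 46368*(-1/5616) = (1/215)/567 + 322/39 = (1/215)*(1/567) + 322/39 = 1/121905 + 322/39 = 13084483/1584765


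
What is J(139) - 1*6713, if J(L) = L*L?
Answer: 12608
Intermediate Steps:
J(L) = L**2
J(139) - 1*6713 = 139**2 - 1*6713 = 19321 - 6713 = 12608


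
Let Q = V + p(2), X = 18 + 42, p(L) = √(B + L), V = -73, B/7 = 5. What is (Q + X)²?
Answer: (-13 + √37)² ≈ 47.848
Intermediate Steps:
B = 35 (B = 7*5 = 35)
p(L) = √(35 + L)
X = 60
Q = -73 + √37 (Q = -73 + √(35 + 2) = -73 + √37 ≈ -66.917)
(Q + X)² = ((-73 + √37) + 60)² = (-13 + √37)²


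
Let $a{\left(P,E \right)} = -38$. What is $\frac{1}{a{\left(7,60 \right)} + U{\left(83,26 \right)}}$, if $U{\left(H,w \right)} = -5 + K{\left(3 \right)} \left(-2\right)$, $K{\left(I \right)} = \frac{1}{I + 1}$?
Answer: $- \frac{2}{87} \approx -0.022988$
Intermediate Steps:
$K{\left(I \right)} = \frac{1}{1 + I}$
$U{\left(H,w \right)} = - \frac{11}{2}$ ($U{\left(H,w \right)} = -5 + \frac{1}{1 + 3} \left(-2\right) = -5 + \frac{1}{4} \left(-2\right) = -5 - \frac{1}{2} = - \frac{11}{2}$)
$\frac{1}{a{\left(7,60 \right)} + U{\left(83,26 \right)}} = \frac{1}{-38 - \frac{11}{2}} = \frac{1}{- \frac{87}{2}} = - \frac{2}{87}$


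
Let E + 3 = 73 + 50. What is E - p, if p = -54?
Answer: 174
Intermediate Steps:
E = 120 (E = -3 + (73 + 50) = -3 + 123 = 120)
E - p = 120 - 1*(-54) = 120 + 54 = 174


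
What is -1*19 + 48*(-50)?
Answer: -2419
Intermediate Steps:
-1*19 + 48*(-50) = -19 - 2400 = -2419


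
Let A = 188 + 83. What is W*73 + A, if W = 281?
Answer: 20784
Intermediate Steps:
A = 271
W*73 + A = 281*73 + 271 = 20513 + 271 = 20784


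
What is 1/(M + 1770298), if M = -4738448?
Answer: -1/2968150 ≈ -3.3691e-7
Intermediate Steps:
1/(M + 1770298) = 1/(-4738448 + 1770298) = 1/(-2968150) = -1/2968150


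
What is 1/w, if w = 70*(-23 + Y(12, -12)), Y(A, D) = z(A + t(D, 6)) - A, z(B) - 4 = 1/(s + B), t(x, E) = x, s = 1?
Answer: -1/2100 ≈ -0.00047619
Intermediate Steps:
z(B) = 4 + 1/(1 + B)
Y(A, D) = -A + (5 + 4*A + 4*D)/(1 + A + D) (Y(A, D) = (5 + 4*(A + D))/(1 + (A + D)) - A = (5 + (4*A + 4*D))/(1 + A + D) - A = (5 + 4*A + 4*D)/(1 + A + D) - A = -A + (5 + 4*A + 4*D)/(1 + A + D))
w = -2100 (w = 70*(-23 + (5 + 4*12 + 4*(-12) - 1*12*(1 + 12 - 12))/(1 + 12 - 12)) = 70*(-23 + (5 + 48 - 48 - 1*12*1)/1) = 70*(-23 + 1*(5 + 48 - 48 - 12)) = 70*(-23 + 1*(-7)) = 70*(-23 - 7) = 70*(-30) = -2100)
1/w = 1/(-2100) = -1/2100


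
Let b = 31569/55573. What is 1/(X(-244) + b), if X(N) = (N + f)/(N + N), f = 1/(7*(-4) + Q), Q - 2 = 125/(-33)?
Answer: 1568152376/1674994393 ≈ 0.93621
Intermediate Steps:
Q = -59/33 (Q = 2 + 125/(-33) = 2 + 125*(-1/33) = 2 - 125/33 = -59/33 ≈ -1.7879)
f = -33/983 (f = 1/(7*(-4) - 59/33) = 1/(-28 - 59/33) = 1/(-983/33) = -33/983 ≈ -0.033571)
X(N) = (-33/983 + N)/(2*N) (X(N) = (N - 33/983)/(N + N) = (-33/983 + N)/((2*N)) = (-33/983 + N)*(1/(2*N)) = (-33/983 + N)/(2*N))
b = 1857/3269 (b = 31569*(1/55573) = 1857/3269 ≈ 0.56806)
1/(X(-244) + b) = 1/((1/1966)*(-33 + 983*(-244))/(-244) + 1857/3269) = 1/((1/1966)*(-1/244)*(-33 - 239852) + 1857/3269) = 1/((1/1966)*(-1/244)*(-239885) + 1857/3269) = 1/(239885/479704 + 1857/3269) = 1/(1674994393/1568152376) = 1568152376/1674994393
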